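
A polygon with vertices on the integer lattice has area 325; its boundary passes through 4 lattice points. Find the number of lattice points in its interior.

From Pick's theorem, I = A − B/2 + 1 = 325 − 4/2 + 1 = 324.

324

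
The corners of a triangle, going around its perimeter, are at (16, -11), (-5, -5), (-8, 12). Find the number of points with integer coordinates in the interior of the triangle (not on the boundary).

Using the shoelace formula, 2A = |(16·(-5) − (-5)·(-11)) + ((-5)·12 − (-8)·(-5)) + ((-8)·(-11) − 16·12)| = 339, so the area is 339/2.
The number of boundary lattice points is Σ gcd(|Δx|,|Δy|) = gcd(21,6) + gcd(3,17) + gcd(24,23) = 3+1+1 = 5.
By Pick's theorem A = I + B/2 − 1, so I = 339/2 − 5/2 + 1 = 168.

168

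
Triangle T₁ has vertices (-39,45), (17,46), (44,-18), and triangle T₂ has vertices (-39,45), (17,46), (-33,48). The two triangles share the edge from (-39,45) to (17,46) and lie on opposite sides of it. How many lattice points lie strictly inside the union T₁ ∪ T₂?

The union is the simple quadrilateral with vertices (-39,45), (44,-18), (17,46), (-33,48) in order.
The shoelace formula gives twice the area as |[(-39)·(-18) − 44·45] + [44·46 − 17·(-18)] + [17·48 − (-33)·46] + [(-33)·45 − (-39)·48]| = 3773, so the area is 1886.5.
Summing gcd(|Δx|,|Δy|) over the edges gives the boundary count: gcd(83,63) + gcd(27,64) + gcd(50,2) + gcd(6,3) = 1+1+2+3 = 7.
By Pick's theorem I = A − B/2 + 1 = 1886.5 − 7/2 + 1 = 1884.

1884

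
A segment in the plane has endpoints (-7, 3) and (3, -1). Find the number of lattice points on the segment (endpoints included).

The number of lattice points on a segment between lattice points is gcd(|Δx|,|Δy|) + 1 = gcd(10,4) + 1 = 2 + 1 = 3.

3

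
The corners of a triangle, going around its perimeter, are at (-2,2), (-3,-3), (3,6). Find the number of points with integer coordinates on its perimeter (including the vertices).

Along each edge there are gcd(|Δx|,|Δy|)+1 lattice points, so counting each shared vertex once the boundary has gcd(1,5) + gcd(6,9) + gcd(5,4) = 1+3+1 = 5.

5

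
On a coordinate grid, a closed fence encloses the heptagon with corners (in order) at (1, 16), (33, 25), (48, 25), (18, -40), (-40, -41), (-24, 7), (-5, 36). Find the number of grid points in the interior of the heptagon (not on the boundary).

3878

The shoelace formula gives twice the area as |[1·25 − 33·16] + [33·25 − 48·25] + [48·(-40) − 18·25] + [18·(-41) − (-40)·(-40)] + [(-40)·7 − (-24)·(-41)] + [(-24)·36 − (-5)·7] + [(-5)·16 − 1·36]| = 7795, so the area is 7795/2.
Along each edge there are gcd(|Δx|,|Δy|)+1 lattice points, so counting each shared vertex once the boundary has gcd(32,9) + gcd(15,0) + gcd(30,65) + gcd(58,1) + gcd(16,48) + gcd(19,29) + gcd(6,20) = 1+15+5+1+16+1+2 = 41.
Pick's theorem gives I = A − B/2 + 1 = 7795/2 − 41/2 + 1 = 3878.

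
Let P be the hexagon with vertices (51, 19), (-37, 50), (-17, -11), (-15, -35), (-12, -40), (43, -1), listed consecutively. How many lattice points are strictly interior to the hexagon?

3856

The shoelace formula gives twice the area as |(51·50 − (-37)·19) + ((-37)·(-11) − (-17)·50) + ((-17)·(-35) − (-15)·(-11)) + ((-15)·(-40) − (-12)·(-35)) + ((-12)·(-1) − 43·(-40)) + (43·19 − 51·(-1))| = 7720, so the area is 3860.
Summing gcd(|Δx|,|Δy|) over the edges gives the boundary count: gcd(88,31) + gcd(20,61) + gcd(2,24) + gcd(3,5) + gcd(55,39) + gcd(8,20) = 1+1+2+1+1+4 = 10.
By Pick's theorem A = I + B/2 − 1, so I = 3860 − 10/2 + 1 = 3856.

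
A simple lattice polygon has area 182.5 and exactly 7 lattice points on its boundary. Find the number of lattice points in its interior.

Pick's theorem A = I + B/2 − 1 rearranges to I = A − B/2 + 1 = 182.5 − 7/2 + 1 = 180.

180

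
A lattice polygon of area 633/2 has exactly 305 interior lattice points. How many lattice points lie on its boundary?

25

Pick's theorem gives A = I + B/2 − 1, so B = 2(A − I + 1) = 2(633/2 − 305 + 1) = 25.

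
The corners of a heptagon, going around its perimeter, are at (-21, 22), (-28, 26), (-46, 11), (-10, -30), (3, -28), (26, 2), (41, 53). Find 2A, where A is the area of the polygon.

The shoelace formula gives twice the area as |((-21)·26 − (-28)·22) + ((-28)·11 − (-46)·26) + ((-46)·(-30) − (-10)·11) + ((-10)·(-28) − 3·(-30)) + (3·2 − 26·(-28)) + (26·53 − 41·2) + (41·22 − (-21)·53)| = 6863, so the area is 6863/2.

6863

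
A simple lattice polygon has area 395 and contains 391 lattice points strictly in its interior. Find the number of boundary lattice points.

Pick's theorem gives A = I + B/2 − 1, so B = 2(A − I + 1) = 2(395 − 391 + 1) = 10.

10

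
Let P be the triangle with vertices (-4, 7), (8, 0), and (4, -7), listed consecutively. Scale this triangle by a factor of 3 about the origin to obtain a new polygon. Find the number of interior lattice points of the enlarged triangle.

By the shoelace formula, twice the signed area is |((-4)·0 − 8·7) + (8·(-7) − 4·0) + (4·7 − (-4)·(-7))| = 112, so the area is 56.
Summing gcd(|Δx|,|Δy|) over the edges gives the boundary count: gcd(12,7) + gcd(4,7) + gcd(8,14) = 1+1+2 = 4.
Scaling by 3 multiplies the area by 3² = 9 (so the new area is 504) and multiplies the boundary lattice-point count by 3, giving 12.
By Pick's theorem, the interior count of the dilated polygon is 504 − 12/2 + 1 = 499.

499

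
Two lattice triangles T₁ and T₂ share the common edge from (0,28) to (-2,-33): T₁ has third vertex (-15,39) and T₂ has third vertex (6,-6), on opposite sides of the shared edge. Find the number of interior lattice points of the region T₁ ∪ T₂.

The union is the simple quadrilateral with vertices (0,28), (-15,39), (-2,-33), (6,-6) in order.
Using the shoelace formula, 2A = |[0·39 − (-15)·28] + [(-15)·(-33) − (-2)·39] + [(-2)·(-6) − 6·(-33)] + [6·28 − 0·(-6)]| = 1371, so the area is 1371/2.
The number of boundary lattice points is Σ gcd(|Δx|,|Δy|) = gcd(15,11) + gcd(13,72) + gcd(8,27) + gcd(6,34) = 1+1+1+2 = 5.
By Pick's theorem I = A − B/2 + 1 = 1371/2 − 5/2 + 1 = 684.

684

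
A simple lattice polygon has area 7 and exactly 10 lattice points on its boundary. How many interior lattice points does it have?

3

From Pick's theorem, I = A − B/2 + 1 = 7 − 10/2 + 1 = 3.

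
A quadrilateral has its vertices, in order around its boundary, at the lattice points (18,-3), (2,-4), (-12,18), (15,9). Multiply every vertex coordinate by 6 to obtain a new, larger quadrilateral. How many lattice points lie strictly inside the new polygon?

11890

The shoelace formula gives twice the area as |[18·(-4) − 2·(-3)] + [2·18 − (-12)·(-4)] + [(-12)·9 − 15·18] + [15·(-3) − 18·9]| = 663, so the area is 331.5.
Along each edge there are gcd(|Δx|,|Δy|)+1 lattice points, so counting each shared vertex once the boundary has gcd(16,1) + gcd(14,22) + gcd(27,9) + gcd(3,12) = 1+2+9+3 = 15.
Scaling by 6 multiplies the area by 6² = 36 (so the new area is 11934) and multiplies the boundary lattice-point count by 6, giving 90.
By Pick's theorem, the interior count of the dilated polygon is 11934 − 90/2 + 1 = 11890.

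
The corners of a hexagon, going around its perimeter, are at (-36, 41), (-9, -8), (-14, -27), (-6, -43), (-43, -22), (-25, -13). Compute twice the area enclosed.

1973

By the shoelace formula, twice the signed area is |[(-36)·(-8) − (-9)·41] + [(-9)·(-27) − (-14)·(-8)] + [(-14)·(-43) − (-6)·(-27)] + [(-6)·(-22) − (-43)·(-43)] + [(-43)·(-13) − (-25)·(-22)] + [(-25)·41 − (-36)·(-13)]| = 1973, so the area is 986.5.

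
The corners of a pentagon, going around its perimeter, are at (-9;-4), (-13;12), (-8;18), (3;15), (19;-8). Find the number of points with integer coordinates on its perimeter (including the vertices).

11

Along each edge there are gcd(|Δx|,|Δy|)+1 lattice points, so counting each shared vertex once the boundary has gcd(4,16) + gcd(5,6) + gcd(11,3) + gcd(16,23) + gcd(28,4) = 4+1+1+1+4 = 11.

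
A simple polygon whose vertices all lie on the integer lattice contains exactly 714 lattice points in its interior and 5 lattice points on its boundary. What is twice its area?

By Pick's theorem, A = I + B/2 − 1 = 714 + 5/2 − 1 = 1431/2.
Hence 2A = 1431.

1431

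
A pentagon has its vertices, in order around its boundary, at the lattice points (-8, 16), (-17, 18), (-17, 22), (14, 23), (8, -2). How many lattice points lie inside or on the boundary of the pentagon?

Using the shoelace formula, 2A = |((-8)·18 − (-17)·16) + ((-17)·22 − (-17)·18) + ((-17)·23 − 14·22) + (14·(-2) − 8·23) + (8·16 − (-8)·(-2))| = 739, so the area is 739/2.
Along each edge there are gcd(|Δx|,|Δy|)+1 lattice points, so counting each shared vertex once the boundary has gcd(9,2) + gcd(0,4) + gcd(31,1) + gcd(6,25) + gcd(16,18) = 1+4+1+1+2 = 9.
Pick's theorem gives I = A − B/2 + 1 = 739/2 − 9/2 + 1 = 366, so the closed region contains I + B = 366 + 9 = 375 lattice points.

375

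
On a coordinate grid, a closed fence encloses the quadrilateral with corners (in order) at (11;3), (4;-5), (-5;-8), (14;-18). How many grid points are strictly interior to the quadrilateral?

156

Using the shoelace formula, 2A = |(11·(-5) − 4·3) + (4·(-8) − (-5)·(-5)) + ((-5)·(-18) − 14·(-8)) + (14·3 − 11·(-18))| = 318, so the area is 159.
Along each edge there are gcd(|Δx|,|Δy|)+1 lattice points, so counting each shared vertex once the boundary has gcd(7,8) + gcd(9,3) + gcd(19,10) + gcd(3,21) = 1+3+1+3 = 8.
Pick's theorem gives I = A − B/2 + 1 = 159 − 8/2 + 1 = 156.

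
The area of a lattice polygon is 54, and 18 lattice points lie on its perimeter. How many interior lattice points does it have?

From Pick's theorem, I = A − B/2 + 1 = 54 − 18/2 + 1 = 46.

46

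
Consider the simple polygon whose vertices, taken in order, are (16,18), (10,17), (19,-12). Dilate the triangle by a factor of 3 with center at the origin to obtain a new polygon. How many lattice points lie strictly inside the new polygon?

817

By the shoelace formula, twice the signed area is |[16·17 − 10·18] + [10·(-12) − 19·17] + [19·18 − 16·(-12)]| = 183, so the area is 91.5.
Summing gcd(|Δx|,|Δy|) over the edges gives the boundary count: gcd(6,1) + gcd(9,29) + gcd(3,30) = 1+1+3 = 5.
Scaling by 3 multiplies the area by 3² = 9 (so the new area is 823.5) and multiplies the boundary lattice-point count by 3, giving 15.
By Pick's theorem, the interior count of the dilated polygon is 823.5 − 15/2 + 1 = 817.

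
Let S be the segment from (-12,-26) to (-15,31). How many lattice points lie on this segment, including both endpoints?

The number of lattice points on a segment between lattice points is gcd(|Δx|,|Δy|) + 1 = gcd(3,57) + 1 = 3 + 1 = 4.

4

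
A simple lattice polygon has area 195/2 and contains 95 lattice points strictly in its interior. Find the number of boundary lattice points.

7

Pick's theorem gives A = I + B/2 − 1, so B = 2(A − I + 1) = 2(195/2 − 95 + 1) = 7.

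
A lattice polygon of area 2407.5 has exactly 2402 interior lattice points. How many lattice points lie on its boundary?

Pick's theorem gives A = I + B/2 − 1, so B = 2(A − I + 1) = 2(2407.5 − 2402 + 1) = 13.

13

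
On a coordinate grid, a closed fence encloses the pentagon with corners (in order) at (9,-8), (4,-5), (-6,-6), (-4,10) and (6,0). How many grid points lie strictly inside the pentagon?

123

Using the shoelace formula, 2A = |(9·(-5) − 4·(-8)) + (4·(-6) − (-6)·(-5)) + ((-6)·10 − (-4)·(-6)) + ((-4)·0 − 6·10) + (6·(-8) − 9·0)| = 259, so the area is 259/2.
The number of boundary lattice points is Σ gcd(|Δx|,|Δy|) = gcd(5,3) + gcd(10,1) + gcd(2,16) + gcd(10,10) + gcd(3,8) = 1+1+2+10+1 = 15.
By Pick's theorem A = I + B/2 − 1, so I = 259/2 − 15/2 + 1 = 123.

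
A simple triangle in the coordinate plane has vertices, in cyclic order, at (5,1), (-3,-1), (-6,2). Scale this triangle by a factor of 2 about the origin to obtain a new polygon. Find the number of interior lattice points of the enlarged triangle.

55

The shoelace formula gives twice the area as |[5·(-1) − (-3)·1] + [(-3)·2 − (-6)·(-1)] + [(-6)·1 − 5·2]| = 30, so the area is 15.
The number of boundary lattice points is Σ gcd(|Δx|,|Δy|) = gcd(8,2) + gcd(3,3) + gcd(11,1) = 2+3+1 = 6.
Scaling by 2 multiplies the area by 2² = 4 (so the new area is 60) and multiplies the boundary lattice-point count by 2, giving 12.
By Pick's theorem, the interior count of the dilated polygon is 60 − 12/2 + 1 = 55.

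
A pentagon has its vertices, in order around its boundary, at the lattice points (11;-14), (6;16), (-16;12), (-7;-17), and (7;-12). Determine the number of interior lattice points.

586

The shoelace formula gives twice the area as |(11·16 − 6·(-14)) + (6·12 − (-16)·16) + ((-16)·(-17) − (-7)·12) + ((-7)·(-12) − 7·(-17)) + (7·(-14) − 11·(-12))| = 1181, so the area is 1181/2.
Along each edge there are gcd(|Δx|,|Δy|)+1 lattice points, so counting each shared vertex once the boundary has gcd(5,30) + gcd(22,4) + gcd(9,29) + gcd(14,5) + gcd(4,2) = 5+2+1+1+2 = 11.
Pick's theorem gives I = A − B/2 + 1 = 1181/2 − 11/2 + 1 = 586.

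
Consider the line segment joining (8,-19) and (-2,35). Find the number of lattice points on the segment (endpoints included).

3

The number of lattice points on a segment between lattice points is gcd(|Δx|,|Δy|) + 1 = gcd(10,54) + 1 = 2 + 1 = 3.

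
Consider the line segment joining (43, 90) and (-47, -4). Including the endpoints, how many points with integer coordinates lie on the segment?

3

The number of lattice points on a segment between lattice points is gcd(|Δx|,|Δy|) + 1 = gcd(90,94) + 1 = 2 + 1 = 3.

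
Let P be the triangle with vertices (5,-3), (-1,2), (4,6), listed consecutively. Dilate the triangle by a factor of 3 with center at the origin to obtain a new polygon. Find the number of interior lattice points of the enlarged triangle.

217

By the shoelace formula, twice the signed area is |(5·2 − (-1)·(-3)) + ((-1)·6 − 4·2) + (4·(-3) − 5·6)| = 49, so the area is 49/2.
The number of boundary lattice points is Σ gcd(|Δx|,|Δy|) = gcd(6,5) + gcd(5,4) + gcd(1,9) = 1+1+1 = 3.
Scaling by 3 multiplies the area by 3² = 9 (so the new area is 441/2) and multiplies the boundary lattice-point count by 3, giving 9.
By Pick's theorem, the interior count of the dilated polygon is 441/2 − 9/2 + 1 = 217.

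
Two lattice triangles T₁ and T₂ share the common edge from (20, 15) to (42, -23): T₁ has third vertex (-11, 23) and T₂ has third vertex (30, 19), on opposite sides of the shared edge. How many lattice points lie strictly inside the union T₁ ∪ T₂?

The union is the simple quadrilateral with vertices (20, 15), (-11, 23), (42, -23), (30, 19) in order.
The shoelace formula gives twice the area as |[20·23 − (-11)·15] + [(-11)·(-23) − 42·23] + [42·19 − 30·(-23)] + [30·15 − 20·19]| = 1470, so the area is 735.
Summing gcd(|Δx|,|Δy|) over the edges gives the boundary count: gcd(31,8) + gcd(53,46) + gcd(12,42) + gcd(10,4) = 1+1+6+2 = 10.
By Pick's theorem I = A − B/2 + 1 = 735 − 10/2 + 1 = 731.

731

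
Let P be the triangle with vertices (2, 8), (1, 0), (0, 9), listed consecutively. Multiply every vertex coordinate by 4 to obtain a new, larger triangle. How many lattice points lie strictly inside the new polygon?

The shoelace formula gives twice the area as |(2·0 − 1·8) + (1·9 − 0·0) + (0·8 − 2·9)| = 17, so the area is 17/2.
Along each edge there are gcd(|Δx|,|Δy|)+1 lattice points, so counting each shared vertex once the boundary has gcd(1,8) + gcd(1,9) + gcd(2,1) = 1+1+1 = 3.
Scaling by 4 multiplies the area by 4² = 16 (so the new area is 136) and multiplies the boundary lattice-point count by 4, giving 12.
By Pick's theorem, the interior count of the dilated polygon is 136 − 12/2 + 1 = 131.

131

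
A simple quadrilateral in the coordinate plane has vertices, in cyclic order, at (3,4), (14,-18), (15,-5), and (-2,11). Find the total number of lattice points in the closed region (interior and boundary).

110

The shoelace formula gives twice the area as |[3·(-18) − 14·4] + [14·(-5) − 15·(-18)] + [15·11 − (-2)·(-5)] + [(-2)·4 − 3·11]| = 204, so the area is 102.
The number of boundary lattice points is Σ gcd(|Δx|,|Δy|) = gcd(11,22) + gcd(1,13) + gcd(17,16) + gcd(5,7) = 11+1+1+1 = 14.
Pick's theorem gives I = A − B/2 + 1 = 102 − 14/2 + 1 = 96, so the closed region contains I + B = 96 + 14 = 110 lattice points.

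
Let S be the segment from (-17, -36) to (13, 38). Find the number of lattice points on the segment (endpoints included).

3

The number of lattice points on a segment between lattice points is gcd(|Δx|,|Δy|) + 1 = gcd(30,74) + 1 = 2 + 1 = 3.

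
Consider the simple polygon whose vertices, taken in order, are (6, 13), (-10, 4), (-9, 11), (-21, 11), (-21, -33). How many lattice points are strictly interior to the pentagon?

Using the shoelace formula, 2A = |[6·4 − (-10)·13] + [(-10)·11 − (-9)·4] + [(-9)·11 − (-21)·11] + [(-21)·(-33) − (-21)·11] + [(-21)·13 − 6·(-33)]| = 1061, so the area is 1061/2.
Along each edge there are gcd(|Δx|,|Δy|)+1 lattice points, so counting each shared vertex once the boundary has gcd(16,9) + gcd(1,7) + gcd(12,0) + gcd(0,44) + gcd(27,46) = 1+1+12+44+1 = 59.
By Pick's theorem A = I + B/2 − 1, so I = 1061/2 − 59/2 + 1 = 502.

502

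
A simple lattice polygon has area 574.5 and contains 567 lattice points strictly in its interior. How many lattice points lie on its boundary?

Pick's theorem gives A = I + B/2 − 1, so B = 2(A − I + 1) = 2(574.5 − 567 + 1) = 17.

17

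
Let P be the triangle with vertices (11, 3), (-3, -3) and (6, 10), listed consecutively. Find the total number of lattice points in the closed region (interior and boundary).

67

By the shoelace formula, twice the signed area is |[11·(-3) − (-3)·3] + [(-3)·10 − 6·(-3)] + [6·3 − 11·10]| = 128, so the area is 64.
Summing gcd(|Δx|,|Δy|) over the edges gives the boundary count: gcd(14,6) + gcd(9,13) + gcd(5,7) = 2+1+1 = 4.
Pick's theorem gives I = A − B/2 + 1 = 64 − 4/2 + 1 = 63, so the closed region contains I + B = 63 + 4 = 67 lattice points.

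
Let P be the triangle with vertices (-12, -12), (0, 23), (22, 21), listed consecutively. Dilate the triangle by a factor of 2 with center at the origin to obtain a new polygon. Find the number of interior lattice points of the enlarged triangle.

1585

By the shoelace formula, twice the signed area is |((-12)·23 − 0·(-12)) + (0·21 − 22·23) + (22·(-12) − (-12)·21)| = 794, so the area is 397.
Along each edge there are gcd(|Δx|,|Δy|)+1 lattice points, so counting each shared vertex once the boundary has gcd(12,35) + gcd(22,2) + gcd(34,33) = 1+2+1 = 4.
Scaling by 2 multiplies the area by 2² = 4 (so the new area is 1588) and multiplies the boundary lattice-point count by 2, giving 8.
By Pick's theorem, the interior count of the dilated polygon is 1588 − 8/2 + 1 = 1585.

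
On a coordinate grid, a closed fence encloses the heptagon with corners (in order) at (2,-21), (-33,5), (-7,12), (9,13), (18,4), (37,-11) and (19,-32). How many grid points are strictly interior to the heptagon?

Using the shoelace formula, 2A = |[2·5 − (-33)·(-21)] + [(-33)·12 − (-7)·5] + [(-7)·13 − 9·12] + [9·4 − 18·13] + [18·(-11) − 37·4] + [37·(-32) − 19·(-11)] + [19·(-21) − 2·(-32)]| = 3097, so the area is 1548.5.
Summing gcd(|Δx|,|Δy|) over the edges gives the boundary count: gcd(35,26) + gcd(26,7) + gcd(16,1) + gcd(9,9) + gcd(19,15) + gcd(18,21) + gcd(17,11) = 1+1+1+9+1+3+1 = 17.
Pick's theorem gives I = A − B/2 + 1 = 1548.5 − 17/2 + 1 = 1541.

1541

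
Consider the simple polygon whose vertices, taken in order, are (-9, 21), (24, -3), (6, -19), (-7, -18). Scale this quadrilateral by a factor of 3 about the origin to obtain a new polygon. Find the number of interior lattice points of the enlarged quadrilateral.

6583

The shoelace formula gives twice the area as |((-9)·(-3) − 24·21) + (24·(-19) − 6·(-3)) + (6·(-18) − (-7)·(-19)) + ((-7)·21 − (-9)·(-18))| = 1465, so the area is 1465/2.
Along each edge there are gcd(|Δx|,|Δy|)+1 lattice points, so counting each shared vertex once the boundary has gcd(33,24) + gcd(18,16) + gcd(13,1) + gcd(2,39) = 3+2+1+1 = 7.
Scaling by 3 multiplies the area by 3² = 9 (so the new area is 6592.5) and multiplies the boundary lattice-point count by 3, giving 21.
By Pick's theorem, the interior count of the dilated polygon is 6592.5 − 21/2 + 1 = 6583.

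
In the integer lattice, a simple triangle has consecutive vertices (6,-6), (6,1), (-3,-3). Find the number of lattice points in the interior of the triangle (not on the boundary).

27

Using the shoelace formula, 2A = |(6·1 − 6·(-6)) + (6·(-3) − (-3)·1) + ((-3)·(-6) − 6·(-3))| = 63, so the area is 63/2.
Summing gcd(|Δx|,|Δy|) over the edges gives the boundary count: gcd(0,7) + gcd(9,4) + gcd(9,3) = 7+1+3 = 11.
Pick's theorem gives I = A − B/2 + 1 = 63/2 − 11/2 + 1 = 27.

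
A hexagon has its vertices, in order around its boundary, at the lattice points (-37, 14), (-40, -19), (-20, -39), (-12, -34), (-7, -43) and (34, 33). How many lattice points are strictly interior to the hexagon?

Using the shoelace formula, 2A = |[(-37)·(-19) − (-40)·14] + [(-40)·(-39) − (-20)·(-19)] + [(-20)·(-34) − (-12)·(-39)] + [(-12)·(-43) − (-7)·(-34)] + [(-7)·33 − 34·(-43)] + [34·14 − (-37)·33]| = 5861, so the area is 5861/2.
The number of boundary lattice points is Σ gcd(|Δx|,|Δy|) = gcd(3,33) + gcd(20,20) + gcd(8,5) + gcd(5,9) + gcd(41,76) + gcd(71,19) = 3+20+1+1+1+1 = 27.
Pick's theorem gives I = A − B/2 + 1 = 5861/2 − 27/2 + 1 = 2918.

2918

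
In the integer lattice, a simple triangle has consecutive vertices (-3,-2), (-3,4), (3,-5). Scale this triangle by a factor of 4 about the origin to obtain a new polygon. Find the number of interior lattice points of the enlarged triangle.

The shoelace formula gives twice the area as |((-3)·4 − (-3)·(-2)) + ((-3)·(-5) − 3·4) + (3·(-2) − (-3)·(-5))| = 36, so the area is 18.
Along each edge there are gcd(|Δx|,|Δy|)+1 lattice points, so counting each shared vertex once the boundary has gcd(0,6) + gcd(6,9) + gcd(6,3) = 6+3+3 = 12.
Scaling by 4 multiplies the area by 4² = 16 (so the new area is 288) and multiplies the boundary lattice-point count by 4, giving 48.
By Pick's theorem, the interior count of the dilated polygon is 288 − 48/2 + 1 = 265.

265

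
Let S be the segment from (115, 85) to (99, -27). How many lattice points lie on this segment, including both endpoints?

The number of lattice points on a segment between lattice points is gcd(|Δx|,|Δy|) + 1 = gcd(16,112) + 1 = 16 + 1 = 17.

17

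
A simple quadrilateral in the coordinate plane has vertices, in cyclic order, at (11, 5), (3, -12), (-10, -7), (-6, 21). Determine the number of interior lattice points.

398

Using the shoelace formula, 2A = |(11·(-12) − 3·5) + (3·(-7) − (-10)·(-12)) + ((-10)·21 − (-6)·(-7)) + ((-6)·5 − 11·21)| = 801, so the area is 801/2.
Summing gcd(|Δx|,|Δy|) over the edges gives the boundary count: gcd(8,17) + gcd(13,5) + gcd(4,28) + gcd(17,16) = 1+1+4+1 = 7.
By Pick's theorem A = I + B/2 − 1, so I = 801/2 − 7/2 + 1 = 398.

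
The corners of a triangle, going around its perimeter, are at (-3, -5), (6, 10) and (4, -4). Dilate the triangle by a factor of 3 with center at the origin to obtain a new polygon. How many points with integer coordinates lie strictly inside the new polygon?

The shoelace formula gives twice the area as |[(-3)·10 − 6·(-5)] + [6·(-4) − 4·10] + [4·(-5) − (-3)·(-4)]| = 96, so the area is 48.
Summing gcd(|Δx|,|Δy|) over the edges gives the boundary count: gcd(9,15) + gcd(2,14) + gcd(7,1) = 3+2+1 = 6.
Scaling by 3 multiplies the area by 3² = 9 (so the new area is 432) and multiplies the boundary lattice-point count by 3, giving 18.
By Pick's theorem, the interior count of the dilated polygon is 432 − 18/2 + 1 = 424.

424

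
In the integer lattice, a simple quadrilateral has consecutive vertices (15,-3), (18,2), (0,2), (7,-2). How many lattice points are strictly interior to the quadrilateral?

48

Using the shoelace formula, 2A = |[15·2 − 18·(-3)] + [18·2 − 0·2] + [0·(-2) − 7·2] + [7·(-3) − 15·(-2)]| = 115, so the area is 115/2.
The number of boundary lattice points is Σ gcd(|Δx|,|Δy|) = gcd(3,5) + gcd(18,0) + gcd(7,4) + gcd(8,1) = 1+18+1+1 = 21.
By Pick's theorem A = I + B/2 − 1, so I = 115/2 − 21/2 + 1 = 48.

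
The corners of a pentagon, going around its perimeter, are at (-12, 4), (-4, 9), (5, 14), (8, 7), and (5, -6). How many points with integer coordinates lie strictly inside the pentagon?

201

The shoelace formula gives twice the area as |((-12)·9 − (-4)·4) + ((-4)·14 − 5·9) + (5·7 − 8·14) + (8·(-6) − 5·7) + (5·4 − (-12)·(-6))| = 405, so the area is 202.5.
Along each edge there are gcd(|Δx|,|Δy|)+1 lattice points, so counting each shared vertex once the boundary has gcd(8,5) + gcd(9,5) + gcd(3,7) + gcd(3,13) + gcd(17,10) = 1+1+1+1+1 = 5.
Pick's theorem gives I = A − B/2 + 1 = 202.5 − 5/2 + 1 = 201.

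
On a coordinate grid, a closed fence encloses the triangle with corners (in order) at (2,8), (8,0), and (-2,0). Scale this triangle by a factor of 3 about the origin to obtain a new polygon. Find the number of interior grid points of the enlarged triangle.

337

The shoelace formula gives twice the area as |(2·0 − 8·8) + (8·0 − (-2)·0) + ((-2)·8 − 2·0)| = 80, so the area is 40.
Along each edge there are gcd(|Δx|,|Δy|)+1 lattice points, so counting each shared vertex once the boundary has gcd(6,8) + gcd(10,0) + gcd(4,8) = 2+10+4 = 16.
Scaling by 3 multiplies the area by 3² = 9 (so the new area is 360) and multiplies the boundary lattice-point count by 3, giving 48.
By Pick's theorem, the interior count of the dilated polygon is 360 − 48/2 + 1 = 337.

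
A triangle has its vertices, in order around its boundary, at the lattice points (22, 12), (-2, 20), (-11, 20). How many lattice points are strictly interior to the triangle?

By the shoelace formula, twice the signed area is |[22·20 − (-2)·12] + [(-2)·20 − (-11)·20] + [(-11)·12 − 22·20]| = 72, so the area is 36.
Along each edge there are gcd(|Δx|,|Δy|)+1 lattice points, so counting each shared vertex once the boundary has gcd(24,8) + gcd(9,0) + gcd(33,8) = 8+9+1 = 18.
Pick's theorem gives I = A − B/2 + 1 = 36 − 18/2 + 1 = 28.

28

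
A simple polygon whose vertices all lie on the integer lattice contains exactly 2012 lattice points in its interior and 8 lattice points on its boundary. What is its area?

By Pick's theorem, A = I + B/2 − 1 = 2012 + 8/2 − 1 = 2015.

2015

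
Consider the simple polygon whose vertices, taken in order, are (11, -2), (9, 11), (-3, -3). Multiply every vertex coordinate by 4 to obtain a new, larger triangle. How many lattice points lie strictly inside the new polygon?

By the shoelace formula, twice the signed area is |[11·11 − 9·(-2)] + [9·(-3) − (-3)·11] + [(-3)·(-2) − 11·(-3)]| = 184, so the area is 92.
The number of boundary lattice points is Σ gcd(|Δx|,|Δy|) = gcd(2,13) + gcd(12,14) + gcd(14,1) = 1+2+1 = 4.
Scaling by 4 multiplies the area by 4² = 16 (so the new area is 1472) and multiplies the boundary lattice-point count by 4, giving 16.
By Pick's theorem, the interior count of the dilated polygon is 1472 − 16/2 + 1 = 1465.

1465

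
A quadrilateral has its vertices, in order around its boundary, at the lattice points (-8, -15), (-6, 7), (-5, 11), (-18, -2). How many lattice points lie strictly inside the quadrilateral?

By the shoelace formula, twice the signed area is |[(-8)·7 − (-6)·(-15)] + [(-6)·11 − (-5)·7] + [(-5)·(-2) − (-18)·11] + [(-18)·(-15) − (-8)·(-2)]| = 285, so the area is 142.5.
Summing gcd(|Δx|,|Δy|) over the edges gives the boundary count: gcd(2,22) + gcd(1,4) + gcd(13,13) + gcd(10,13) = 2+1+13+1 = 17.
Pick's theorem gives I = A − B/2 + 1 = 142.5 − 17/2 + 1 = 135.

135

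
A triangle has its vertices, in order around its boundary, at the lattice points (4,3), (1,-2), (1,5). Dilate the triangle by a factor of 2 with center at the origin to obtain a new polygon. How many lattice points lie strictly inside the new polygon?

Using the shoelace formula, 2A = |[4·(-2) − 1·3] + [1·5 − 1·(-2)] + [1·3 − 4·5]| = 21, so the area is 10.5.
The number of boundary lattice points is Σ gcd(|Δx|,|Δy|) = gcd(3,5) + gcd(0,7) + gcd(3,2) = 1+7+1 = 9.
Scaling by 2 multiplies the area by 2² = 4 (so the new area is 42) and multiplies the boundary lattice-point count by 2, giving 18.
By Pick's theorem, the interior count of the dilated polygon is 42 − 18/2 + 1 = 34.

34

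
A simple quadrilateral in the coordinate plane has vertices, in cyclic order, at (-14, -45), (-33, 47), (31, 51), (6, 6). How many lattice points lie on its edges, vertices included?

Summing gcd(|Δx|,|Δy|) over the edges gives the boundary count: gcd(19,92) + gcd(64,4) + gcd(25,45) + gcd(20,51) = 1+4+5+1 = 11.

11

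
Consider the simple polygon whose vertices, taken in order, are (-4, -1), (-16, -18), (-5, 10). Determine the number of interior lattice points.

By the shoelace formula, twice the signed area is |[(-4)·(-18) − (-16)·(-1)] + [(-16)·10 − (-5)·(-18)] + [(-5)·(-1) − (-4)·10]| = 149, so the area is 149/2.
Along each edge there are gcd(|Δx|,|Δy|)+1 lattice points, so counting each shared vertex once the boundary has gcd(12,17) + gcd(11,28) + gcd(1,11) = 1+1+1 = 3.
By Pick's theorem A = I + B/2 − 1, so I = 149/2 − 3/2 + 1 = 74.

74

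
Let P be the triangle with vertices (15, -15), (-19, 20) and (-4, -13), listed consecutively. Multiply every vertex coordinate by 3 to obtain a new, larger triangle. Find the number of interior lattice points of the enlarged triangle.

2680

By the shoelace formula, twice the signed area is |[15·20 − (-19)·(-15)] + [(-19)·(-13) − (-4)·20] + [(-4)·(-15) − 15·(-13)]| = 597, so the area is 597/2.
The number of boundary lattice points is Σ gcd(|Δx|,|Δy|) = gcd(34,35) + gcd(15,33) + gcd(19,2) = 1+3+1 = 5.
Scaling by 3 multiplies the area by 3² = 9 (so the new area is 2686.5) and multiplies the boundary lattice-point count by 3, giving 15.
By Pick's theorem, the interior count of the dilated polygon is 2686.5 − 15/2 + 1 = 2680.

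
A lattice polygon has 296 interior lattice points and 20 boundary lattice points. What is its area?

305

Pick's theorem states A = I + B/2 − 1, so A = 296 + 20/2 − 1 = 305.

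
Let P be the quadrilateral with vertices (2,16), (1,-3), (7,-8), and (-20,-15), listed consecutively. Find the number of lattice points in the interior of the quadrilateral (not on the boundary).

281

By the shoelace formula, twice the signed area is |[2·(-3) − 1·16] + [1·(-8) − 7·(-3)] + [7·(-15) − (-20)·(-8)] + [(-20)·16 − 2·(-15)]| = 564, so the area is 282.
Along each edge there are gcd(|Δx|,|Δy|)+1 lattice points, so counting each shared vertex once the boundary has gcd(1,19) + gcd(6,5) + gcd(27,7) + gcd(22,31) = 1+1+1+1 = 4.
Pick's theorem gives I = A − B/2 + 1 = 282 − 4/2 + 1 = 281.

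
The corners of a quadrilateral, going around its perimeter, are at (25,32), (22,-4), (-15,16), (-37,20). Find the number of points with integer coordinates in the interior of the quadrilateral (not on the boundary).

By the shoelace formula, twice the signed area is |(25·(-4) − 22·32) + (22·16 − (-15)·(-4)) + ((-15)·20 − (-37)·16) + ((-37)·32 − 25·20)| = 1904, so the area is 952.
Along each edge there are gcd(|Δx|,|Δy|)+1 lattice points, so counting each shared vertex once the boundary has gcd(3,36) + gcd(37,20) + gcd(22,4) + gcd(62,12) = 3+1+2+2 = 8.
By Pick's theorem A = I + B/2 − 1, so I = 952 − 8/2 + 1 = 949.

949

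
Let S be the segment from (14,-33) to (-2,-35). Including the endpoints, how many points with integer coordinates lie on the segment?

3

The number of lattice points on a segment between lattice points is gcd(|Δx|,|Δy|) + 1 = gcd(16,2) + 1 = 2 + 1 = 3.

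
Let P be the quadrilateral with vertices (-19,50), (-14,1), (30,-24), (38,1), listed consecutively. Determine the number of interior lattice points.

Using the shoelace formula, 2A = |((-19)·1 − (-14)·50) + ((-14)·(-24) − 30·1) + (30·1 − 38·(-24)) + (38·50 − (-19)·1)| = 3848, so the area is 1924.
Along each edge there are gcd(|Δx|,|Δy|)+1 lattice points, so counting each shared vertex once the boundary has gcd(5,49) + gcd(44,25) + gcd(8,25) + gcd(57,49) = 1+1+1+1 = 4.
By Pick's theorem A = I + B/2 − 1, so I = 1924 − 4/2 + 1 = 1923.

1923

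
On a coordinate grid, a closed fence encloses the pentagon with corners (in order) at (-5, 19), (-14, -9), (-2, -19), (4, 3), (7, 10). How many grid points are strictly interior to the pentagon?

Using the shoelace formula, 2A = |((-5)·(-9) − (-14)·19) + ((-14)·(-19) − (-2)·(-9)) + ((-2)·3 − 4·(-19)) + (4·10 − 7·3) + (7·19 − (-5)·10)| = 831, so the area is 831/2.
The number of boundary lattice points is Σ gcd(|Δx|,|Δy|) = gcd(9,28) + gcd(12,10) + gcd(6,22) + gcd(3,7) + gcd(12,9) = 1+2+2+1+3 = 9.
Pick's theorem gives I = A − B/2 + 1 = 831/2 − 9/2 + 1 = 412.

412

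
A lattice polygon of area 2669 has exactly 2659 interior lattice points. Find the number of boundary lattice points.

Pick's theorem gives A = I + B/2 − 1, so B = 2(A − I + 1) = 2(2669 − 2659 + 1) = 22.

22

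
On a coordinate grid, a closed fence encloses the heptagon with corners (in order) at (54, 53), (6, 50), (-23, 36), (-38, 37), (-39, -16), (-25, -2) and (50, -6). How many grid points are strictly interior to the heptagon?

4599

Using the shoelace formula, 2A = |[54·50 − 6·53] + [6·36 − (-23)·50] + [(-23)·37 − (-38)·36] + [(-38)·(-16) − (-39)·37] + [(-39)·(-2) − (-25)·(-16)] + [(-25)·(-6) − 50·(-2)] + [50·53 − 54·(-6)]| = 9218, so the area is 4609.
The number of boundary lattice points is Σ gcd(|Δx|,|Δy|) = gcd(48,3) + gcd(29,14) + gcd(15,1) + gcd(1,53) + gcd(14,14) + gcd(75,4) + gcd(4,59) = 3+1+1+1+14+1+1 = 22.
Pick's theorem gives I = A − B/2 + 1 = 4609 − 22/2 + 1 = 4599.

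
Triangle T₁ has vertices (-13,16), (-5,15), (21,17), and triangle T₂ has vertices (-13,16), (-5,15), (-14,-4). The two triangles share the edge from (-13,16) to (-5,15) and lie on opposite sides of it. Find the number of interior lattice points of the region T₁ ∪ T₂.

The union is the simple quadrilateral with vertices (-13,16), (21,17), (-5,15), (-14,-4) in order.
By the shoelace formula, twice the signed area is |[(-13)·17 − 21·16] + [21·15 − (-5)·17] + [(-5)·(-4) − (-14)·15] + [(-14)·16 − (-13)·(-4)]| = 203, so the area is 101.5.
Along each edge there are gcd(|Δx|,|Δy|)+1 lattice points, so counting each shared vertex once the boundary has gcd(34,1) + gcd(26,2) + gcd(9,19) + gcd(1,20) = 1+2+1+1 = 5.
By Pick's theorem I = A − B/2 + 1 = 101.5 − 5/2 + 1 = 100.

100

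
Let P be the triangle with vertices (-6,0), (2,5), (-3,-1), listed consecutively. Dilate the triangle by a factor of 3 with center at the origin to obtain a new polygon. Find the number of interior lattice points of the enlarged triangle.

100

Using the shoelace formula, 2A = |((-6)·5 − 2·0) + (2·(-1) − (-3)·5) + ((-3)·0 − (-6)·(-1))| = 23, so the area is 11.5.
Summing gcd(|Δx|,|Δy|) over the edges gives the boundary count: gcd(8,5) + gcd(5,6) + gcd(3,1) = 1+1+1 = 3.
Scaling by 3 multiplies the area by 3² = 9 (so the new area is 207/2) and multiplies the boundary lattice-point count by 3, giving 9.
By Pick's theorem, the interior count of the dilated polygon is 207/2 − 9/2 + 1 = 100.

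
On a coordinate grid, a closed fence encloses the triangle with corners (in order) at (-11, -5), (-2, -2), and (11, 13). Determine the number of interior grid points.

46

By the shoelace formula, twice the signed area is |((-11)·(-2) − (-2)·(-5)) + ((-2)·13 − 11·(-2)) + (11·(-5) − (-11)·13)| = 96, so the area is 48.
Summing gcd(|Δx|,|Δy|) over the edges gives the boundary count: gcd(9,3) + gcd(13,15) + gcd(22,18) = 3+1+2 = 6.
By Pick's theorem A = I + B/2 − 1, so I = 48 − 6/2 + 1 = 46.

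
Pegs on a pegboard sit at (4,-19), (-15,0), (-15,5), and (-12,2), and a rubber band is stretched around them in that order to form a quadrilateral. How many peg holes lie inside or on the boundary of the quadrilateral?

70

By the shoelace formula, twice the signed area is |[4·0 − (-15)·(-19)] + [(-15)·5 − (-15)·0] + [(-15)·2 − (-12)·5] + [(-12)·(-19) − 4·2]| = 110, so the area is 55.
Along each edge there are gcd(|Δx|,|Δy|)+1 lattice points, so counting each shared vertex once the boundary has gcd(19,19) + gcd(0,5) + gcd(3,3) + gcd(16,21) = 19+5+3+1 = 28.
Pick's theorem gives I = A − B/2 + 1 = 55 − 28/2 + 1 = 42, so the closed region contains I + B = 42 + 28 = 70 lattice points.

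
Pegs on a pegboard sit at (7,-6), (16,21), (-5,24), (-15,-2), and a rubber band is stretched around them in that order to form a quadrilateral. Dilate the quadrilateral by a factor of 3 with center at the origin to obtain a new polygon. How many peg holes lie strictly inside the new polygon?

By the shoelace formula, twice the signed area is |[7·21 − 16·(-6)] + [16·24 − (-5)·21] + [(-5)·(-2) − (-15)·24] + [(-15)·(-6) − 7·(-2)]| = 1206, so the area is 603.
Along each edge there are gcd(|Δx|,|Δy|)+1 lattice points, so counting each shared vertex once the boundary has gcd(9,27) + gcd(21,3) + gcd(10,26) + gcd(22,4) = 9+3+2+2 = 16.
Scaling by 3 multiplies the area by 3² = 9 (so the new area is 5427) and multiplies the boundary lattice-point count by 3, giving 48.
By Pick's theorem, the interior count of the dilated polygon is 5427 − 48/2 + 1 = 5404.

5404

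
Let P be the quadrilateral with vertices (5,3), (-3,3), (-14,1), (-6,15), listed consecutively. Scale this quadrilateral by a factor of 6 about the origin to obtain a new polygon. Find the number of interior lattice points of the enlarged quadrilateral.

By the shoelace formula, twice the signed area is |[5·3 − (-3)·3] + [(-3)·1 − (-14)·3] + [(-14)·15 − (-6)·1] + [(-6)·3 − 5·15]| = 234, so the area is 117.
Summing gcd(|Δx|,|Δy|) over the edges gives the boundary count: gcd(8,0) + gcd(11,2) + gcd(8,14) + gcd(11,12) = 8+1+2+1 = 12.
Scaling by 6 multiplies the area by 6² = 36 (so the new area is 4212) and multiplies the boundary lattice-point count by 6, giving 72.
By Pick's theorem, the interior count of the dilated polygon is 4212 − 72/2 + 1 = 4177.

4177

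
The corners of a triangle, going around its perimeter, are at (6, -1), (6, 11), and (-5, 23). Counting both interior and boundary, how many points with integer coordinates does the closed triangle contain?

74

Using the shoelace formula, 2A = |[6·11 − 6·(-1)] + [6·23 − (-5)·11] + [(-5)·(-1) − 6·23]| = 132, so the area is 66.
Summing gcd(|Δx|,|Δy|) over the edges gives the boundary count: gcd(0,12) + gcd(11,12) + gcd(11,24) = 12+1+1 = 14.
Pick's theorem gives I = A − B/2 + 1 = 66 − 14/2 + 1 = 60, so the closed region contains I + B = 60 + 14 = 74 lattice points.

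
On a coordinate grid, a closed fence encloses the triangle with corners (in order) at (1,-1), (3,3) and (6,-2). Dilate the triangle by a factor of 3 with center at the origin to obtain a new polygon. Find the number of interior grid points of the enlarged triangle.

94

Using the shoelace formula, 2A = |[1·3 − 3·(-1)] + [3·(-2) − 6·3] + [6·(-1) − 1·(-2)]| = 22, so the area is 11.
The number of boundary lattice points is Σ gcd(|Δx|,|Δy|) = gcd(2,4) + gcd(3,5) + gcd(5,1) = 2+1+1 = 4.
Scaling by 3 multiplies the area by 3² = 9 (so the new area is 99) and multiplies the boundary lattice-point count by 3, giving 12.
By Pick's theorem, the interior count of the dilated polygon is 99 − 12/2 + 1 = 94.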